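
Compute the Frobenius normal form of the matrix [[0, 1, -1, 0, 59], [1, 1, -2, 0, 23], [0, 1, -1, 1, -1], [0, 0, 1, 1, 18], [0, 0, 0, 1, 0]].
The invariant factors of A (the non-unit diagonal entries of the Smith normal form of xI - A over ℚ[x]) are (x - 5)(x + 4)(x^3 + x + 3), each dividing the next. The characteristic polynomial is their product, (x - 5)(x + 4)(x^3 + x + 3).

The rational canonical form is the block-diagonal matrix of companion matrices C(f_i):
R = [[0, 0, 0, 0, 60], [1, 0, 0, 0, 23], [0, 1, 0, 0, -2], [0, 0, 1, 0, 19], [0, 0, 0, 1, 1]].

Note the characteristic polynomial does not split into linear factors over ℚ, so A has no Jordan form over ℚ; the rational canonical form exists over any field.

R = [[0, 0, 0, 0, 60], [1, 0, 0, 0, 23], [0, 1, 0, 0, -2], [0, 0, 1, 0, 19], [0, 0, 0, 1, 1]]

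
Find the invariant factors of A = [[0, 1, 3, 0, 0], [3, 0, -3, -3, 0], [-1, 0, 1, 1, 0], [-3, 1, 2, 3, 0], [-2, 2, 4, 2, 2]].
x - 2, x^2(x - 2)^2

The Jordan structure of A has elementary divisors x^2, (x - 2)^2, (x - 2). Arranging the block sizes at each eigenvalue in decreasing order and taking row products gives the invariant factors.

Invariant factors (smallest first, each dividing the next): x - 2, x^2(x - 2)^2.

Check: the last factor x^2(x - 2)^2 is the minimal polynomial, and the product x^2(x - 2)^3 is the characteristic polynomial.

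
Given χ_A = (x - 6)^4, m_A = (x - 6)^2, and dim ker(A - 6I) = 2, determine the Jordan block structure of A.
λ = 6: algebraic multiplicity 4 (exponent in χ_A), largest block size 2 (exponent in m_A), 2 blocks (geometric multiplicity). These force block sizes [2, 2].

Jordan blocks: (6, 2), (6, 2)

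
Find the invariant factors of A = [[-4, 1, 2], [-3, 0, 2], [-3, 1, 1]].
The Jordan structure of A has elementary divisors (x + 1)^2, (x + 1). Arranging the block sizes at each eigenvalue in decreasing order and taking row products gives the invariant factors.

Invariant factors (smallest first, each dividing the next): x + 1, (x + 1)^2.

Check: the last factor (x + 1)^2 is the minimal polynomial, and the product (x + 1)^3 is the characteristic polynomial.

x + 1, (x + 1)^2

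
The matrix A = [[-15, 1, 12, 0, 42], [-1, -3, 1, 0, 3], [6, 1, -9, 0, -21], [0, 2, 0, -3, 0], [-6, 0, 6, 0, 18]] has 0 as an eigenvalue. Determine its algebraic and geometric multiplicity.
The characteristic polynomial is x(x + 3)^4, so the factor x appears with exponent 1: the algebraic multiplicity is 1.

rank(A) = 4, so the eigenspace has dimension 5 - 4 = 1: the geometric multiplicity is 1.

algebraic multiplicity 1, geometric multiplicity 1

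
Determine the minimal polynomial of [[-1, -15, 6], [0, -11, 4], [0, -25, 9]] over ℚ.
m_A(x) = (x + 1)^2

The characteristic polynomial factors as (x + 1)^3. The minimal polynomial is ∏(x - λ)^{k_λ} where k_λ is the size of the largest Jordan block at λ.

For λ = -1: rank(A + I) = 1, and the largest Jordan block has size 2 (the smallest k with rank((A + I)^k) = rank((A + I)^(k+1))).

So m_A(x) = (x + 1)^2.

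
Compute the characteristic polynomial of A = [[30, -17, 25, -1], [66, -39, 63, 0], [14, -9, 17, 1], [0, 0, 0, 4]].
xI - A = [[x - 30, 17, -25, 1], [-66, x + 39, -63, 0], [-14, 9, x - 17, -1], [0, 0, 0, x - 4]].

Expanding det(xI - A) along the first row:
det(xI - A) = + (x - 30)·det([[x + 39, -63, 0], [9, x - 17, -1], [0, 0, x - 4]]) - (17)·det([[-66, -63, 0], [-14, x - 17, -1], [0, 0, x - 4]]) + (-25)·det([[-66, x + 39, 0], [-14, 9, -1], [0, 0, x - 4]]) - (1)·det([[-66, x + 39, -63], [-14, 9, x - 17], [0, 0, 0]]).

Evaluating gives χ_A(x) = x^4 - 12x^3 + 48x^2 - 64x = x(x - 4)^3.

χ_A(x) = x(x - 4)^3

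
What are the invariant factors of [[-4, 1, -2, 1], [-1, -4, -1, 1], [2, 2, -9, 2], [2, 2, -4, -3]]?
The Jordan structure of A has elementary divisors (x + 5)^3, (x + 5). Arranging the block sizes at each eigenvalue in decreasing order and taking row products gives the invariant factors.

Invariant factors (smallest first, each dividing the next): x + 5, (x + 5)^3.

Check: the last factor (x + 5)^3 is the minimal polynomial, and the product (x + 5)^4 is the characteristic polynomial.

x + 5, (x + 5)^3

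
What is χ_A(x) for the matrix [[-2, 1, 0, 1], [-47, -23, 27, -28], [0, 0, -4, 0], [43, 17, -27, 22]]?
χ_A(x) = (x - 5)(x + 4)^3

xI - A = [[x + 2, -1, 0, -1], [47, x + 23, -27, 28], [0, 0, x + 4, 0], [-43, -17, 27, x - 22]].

Expanding det(xI - A) along the first row:
det(xI - A) = + (x + 2)·det([[x + 23, -27, 28], [0, x + 4, 0], [-17, 27, x - 22]]) - (-1)·det([[47, -27, 28], [0, x + 4, 0], [-43, 27, x - 22]]) + (0)·det([[47, x + 23, 28], [0, 0, 0], [-43, -17, x - 22]]) - (-1)·det([[47, x + 23, -27], [0, 0, x + 4], [-43, -17, 27]]).

Evaluating gives χ_A(x) = x^4 + 7x^3 - 12x^2 - 176x - 320 = (x - 5)(x + 4)^3.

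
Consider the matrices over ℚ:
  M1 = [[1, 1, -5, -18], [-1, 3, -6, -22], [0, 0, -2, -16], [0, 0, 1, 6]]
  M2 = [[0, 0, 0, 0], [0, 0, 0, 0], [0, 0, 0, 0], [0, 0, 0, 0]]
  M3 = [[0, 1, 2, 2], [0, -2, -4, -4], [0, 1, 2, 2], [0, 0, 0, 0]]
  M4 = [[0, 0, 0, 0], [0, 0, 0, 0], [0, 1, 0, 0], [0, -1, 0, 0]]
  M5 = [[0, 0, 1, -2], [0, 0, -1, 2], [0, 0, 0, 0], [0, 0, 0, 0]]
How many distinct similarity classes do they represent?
Characteristic polynomials: χ_{M1} = (x - 2)^4, χ_{M2} = x^4, χ_{M3} = x^4, χ_{M4} = x^4, χ_{M5} = x^4.

{M1}: invariant factors x - 2, (x - 2)^3.

{M2}: invariant factors x, x, x, x.

{M3, M4, M5}: invariant factors x, x, x^2.

Matrices are similar if and only if their invariant-factor lists agree; the partition into similarity classes is {M1}, {M2}, {M3, M4, M5}.

3 classes: {M1}, {M2}, {M3, M4, M5}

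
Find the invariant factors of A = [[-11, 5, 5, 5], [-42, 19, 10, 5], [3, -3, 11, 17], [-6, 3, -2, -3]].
(x - 4)^2, (x - 4)^2

The Jordan structure of A has elementary divisors (x - 4)^2, (x - 4)^2. Arranging the block sizes at each eigenvalue in decreasing order and taking row products gives the invariant factors.

Invariant factors (smallest first, each dividing the next): (x - 4)^2, (x - 4)^2.

Check: the last factor (x - 4)^2 is the minimal polynomial, and the product (x - 4)^4 is the characteristic polynomial.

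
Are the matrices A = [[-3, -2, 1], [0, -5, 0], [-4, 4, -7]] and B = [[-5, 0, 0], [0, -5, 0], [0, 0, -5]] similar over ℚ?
Both have characteristic polynomial (x + 5)^3, but the minimal polynomial of A is (x + 5)^2 while the minimal polynomial of B is x + 5. The minimal polynomial is a similarity invariant, so A and B are not similar.

No.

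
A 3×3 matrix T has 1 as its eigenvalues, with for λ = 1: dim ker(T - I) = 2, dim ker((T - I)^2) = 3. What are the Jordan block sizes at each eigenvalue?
Jordan blocks: (1, 2), (1, 1)

λ = 1: successive nullity increments [2, 1] count blocks of size ≥ k; block sizes are [2, 1].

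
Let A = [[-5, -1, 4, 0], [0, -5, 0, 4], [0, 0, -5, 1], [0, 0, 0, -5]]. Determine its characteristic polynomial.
xI - A = [[x + 5, 1, -4, 0], [0, x + 5, 0, -4], [0, 0, x + 5, -1], [0, 0, 0, x + 5]].

Expanding det(xI - A) along the first row:
det(xI - A) = + (x + 5)·det([[x + 5, 0, -4], [0, x + 5, -1], [0, 0, x + 5]]) - (1)·det([[0, 0, -4], [0, x + 5, -1], [0, 0, x + 5]]) + (-4)·det([[0, x + 5, -4], [0, 0, -1], [0, 0, x + 5]]) - (0)·det([[0, x + 5, 0], [0, 0, x + 5], [0, 0, 0]]).

Evaluating gives χ_A(x) = x^4 + 20x^3 + 150x^2 + 500x + 625 = (x + 5)^4.

χ_A(x) = (x + 5)^4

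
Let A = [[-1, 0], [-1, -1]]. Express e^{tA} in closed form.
e^{tA} = [[e^{-t}, 0], [-t*e^{-t}, e^{-t}]]

A has Jordan form J = [[-1, 1], [0, -1]] with A = PJP^{-1}, so e^{tA} = P e^{tJ} P^{-1}.

For a Jordan block J_k(λ), e^{tJ_k(λ)} = e^{λt} · (I + tN + t^2 N^2/2! + ... + t^{k-1} N^{k-1}/(k-1)!) where N is the nilpotent superdiagonal part.

Assembling the blocks and conjugating back gives the entries of e^{tA} as shown above.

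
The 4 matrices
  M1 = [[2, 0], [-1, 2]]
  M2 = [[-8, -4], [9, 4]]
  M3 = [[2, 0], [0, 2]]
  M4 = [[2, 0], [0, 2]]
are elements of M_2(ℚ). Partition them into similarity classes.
3 classes: {M1}, {M2}, {M3, M4}

Characteristic polynomials: χ_{M1} = (x - 2)^2, χ_{M2} = (x + 2)^2, χ_{M3} = (x - 2)^2, χ_{M4} = (x - 2)^2.

{M1}: invariant factors (x - 2)^2.

{M2}: invariant factors (x + 2)^2.

{M3, M4}: invariant factors x - 2, x - 2.

Matrices are similar if and only if their invariant-factor lists agree; the partition into similarity classes is {M1}, {M2}, {M3, M4}.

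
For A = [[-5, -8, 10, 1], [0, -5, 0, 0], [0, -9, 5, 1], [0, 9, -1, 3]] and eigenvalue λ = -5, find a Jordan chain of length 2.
v_1 = [[-3, 1, 1, -1]]^T, v_2 = [[1, 0, 0, 0]]^T

We seek v_1 ∈ ker((A + 5I)^2) \ ker(A + 5I), then set v_{i+1} = (A + 5I) v_i.

One such chain is v_1 = [[-3, 1, 1, -1]]^T, v_2 = [[1, 0, 0, 0]]^T. Check: (A + 5I) v_2 = [[0, 0, 0, 0]]^T = 0.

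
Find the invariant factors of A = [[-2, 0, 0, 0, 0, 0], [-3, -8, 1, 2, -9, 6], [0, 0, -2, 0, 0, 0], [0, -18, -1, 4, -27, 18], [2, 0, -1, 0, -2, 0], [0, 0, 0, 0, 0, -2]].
x + 2, (x + 2)^2, (x + 2)^3

The Jordan structure of A has elementary divisors (x + 2)^3, (x + 2)^2, (x + 2). Arranging the block sizes at each eigenvalue in decreasing order and taking row products gives the invariant factors.

Invariant factors (smallest first, each dividing the next): x + 2, (x + 2)^2, (x + 2)^3.

Check: the last factor (x + 2)^3 is the minimal polynomial, and the product (x + 2)^6 is the characteristic polynomial.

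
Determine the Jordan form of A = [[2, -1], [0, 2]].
J = [[2, 1], [0, 2]]

The characteristic polynomial is det(xI - A) = (x - 2)^2, so the eigenvalues are 2 (algebraic multiplicity 2).

For λ = 2: rank(A - 2I) = 1, rank((A - 2I)^2) = 0. The eigenspace has dimension 2 - 1 = 1, so there is 1 Jordan block; the rank sequence gives block sizes [2].

Assembling the blocks gives the Jordan form J above.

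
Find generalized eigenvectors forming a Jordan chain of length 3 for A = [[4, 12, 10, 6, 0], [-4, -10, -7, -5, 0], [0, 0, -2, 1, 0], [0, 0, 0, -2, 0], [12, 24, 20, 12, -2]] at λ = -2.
v_1 = [[-1, 0, 0, 1, -1]]^T, v_2 = [[0, -1, 1, 0, 0]]^T, v_3 = [[-2, 1, 0, 0, -4]]^T

We seek v_1 ∈ ker((A + 2I)^3) \ ker((A + 2I)^2), then set v_{i+1} = (A + 2I) v_i.

One such chain is v_1 = [[-1, 0, 0, 1, -1]]^T, v_2 = [[0, -1, 1, 0, 0]]^T, v_3 = [[-2, 1, 0, 0, -4]]^T. Check: (A + 2I) v_3 = [[0, 0, 0, 0, 0]]^T = 0.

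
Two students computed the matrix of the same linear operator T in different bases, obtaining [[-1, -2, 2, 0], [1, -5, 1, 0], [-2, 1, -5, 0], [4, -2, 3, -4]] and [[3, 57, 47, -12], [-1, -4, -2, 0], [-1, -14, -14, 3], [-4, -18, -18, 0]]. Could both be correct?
Two matrices over a field are similar if and only if they have the same invariant factors.

Both A and B have characteristic polynomial (x + 3)(x + 4)^3 and minimal polynomial (x + 3)(x + 4)^3. Computing further, both have invariant factors (x + 3)(x + 4)^3. Hence A and B are similar.

Yes.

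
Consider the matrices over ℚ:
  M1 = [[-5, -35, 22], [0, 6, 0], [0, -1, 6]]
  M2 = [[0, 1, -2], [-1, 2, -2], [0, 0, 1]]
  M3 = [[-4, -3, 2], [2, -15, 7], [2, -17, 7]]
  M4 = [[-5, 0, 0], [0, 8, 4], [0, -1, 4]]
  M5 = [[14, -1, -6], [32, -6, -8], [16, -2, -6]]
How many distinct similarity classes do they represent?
Characteristic polynomials: χ_{M1} = (x - 6)^2(x + 5), χ_{M2} = (x - 1)^3, χ_{M3} = (x + 4)^3, χ_{M4} = (x - 6)^2(x + 5), χ_{M5} = (x - 6)(x + 2)^2.

{M1, M4}: invariant factors (x - 6)^2(x + 5).

{M2}: invariant factors x - 1, (x - 1)^2.

{M3}: invariant factors (x + 4)^3.

{M5}: invariant factors (x - 6)(x + 2)^2.

Matrices are similar if and only if their invariant-factor lists agree; the partition into similarity classes is {M1, M4}, {M2}, {M3}, {M5}.

4 classes: {M1, M4}, {M2}, {M3}, {M5}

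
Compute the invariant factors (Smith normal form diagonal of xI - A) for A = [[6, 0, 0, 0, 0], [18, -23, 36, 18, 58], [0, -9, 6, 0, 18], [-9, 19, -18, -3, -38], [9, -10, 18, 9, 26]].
x - 6, x - 6, (x - 6)(x + 3)^2

The Jordan structure of A has elementary divisors (x + 3)^2, (x - 6), (x - 6), (x - 6). Arranging the block sizes at each eigenvalue in decreasing order and taking row products gives the invariant factors.

Invariant factors (smallest first, each dividing the next): x - 6, x - 6, (x - 6)(x + 3)^2.

Check: the last factor (x - 6)(x + 3)^2 is the minimal polynomial, and the product (x - 6)^3(x + 3)^2 is the characteristic polynomial.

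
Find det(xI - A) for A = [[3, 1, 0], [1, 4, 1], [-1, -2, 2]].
χ_A(x) = (x - 3)^3

xI - A = [[x - 3, -1, 0], [-1, x - 4, -1], [1, 2, x - 2]].

Expanding det(xI - A) along the first row:
det(xI - A) = + (x - 3)·det([[x - 4, -1], [2, x - 2]]) - (-1)·det([[-1, -1], [1, x - 2]]) + (0)·det([[-1, x - 4], [1, 2]]).

Evaluating gives χ_A(x) = x^3 - 9x^2 + 27x - 27 = (x - 3)^3.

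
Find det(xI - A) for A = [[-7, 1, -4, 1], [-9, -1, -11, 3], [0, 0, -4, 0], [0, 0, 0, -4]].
xI - A = [[x + 7, -1, 4, -1], [9, x + 1, 11, -3], [0, 0, x + 4, 0], [0, 0, 0, x + 4]].

Expanding det(xI - A) along the first row:
det(xI - A) = + (x + 7)·det([[x + 1, 11, -3], [0, x + 4, 0], [0, 0, x + 4]]) - (-1)·det([[9, 11, -3], [0, x + 4, 0], [0, 0, x + 4]]) + (4)·det([[9, x + 1, -3], [0, 0, 0], [0, 0, x + 4]]) - (-1)·det([[9, x + 1, 11], [0, 0, x + 4], [0, 0, 0]]).

Evaluating gives χ_A(x) = x^4 + 16x^3 + 96x^2 + 256x + 256 = (x + 4)^4.

χ_A(x) = (x + 4)^4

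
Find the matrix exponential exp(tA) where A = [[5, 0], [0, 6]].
e^{tA} = [[e^{5*t}, 0], [0, e^{6*t}]]

A has Jordan form J = [[5, 0], [0, 6]] with A = PJP^{-1}, so e^{tA} = P e^{tJ} P^{-1}.

For a Jordan block J_k(λ), e^{tJ_k(λ)} = e^{λt} · (I + tN + t^2 N^2/2! + ... + t^{k-1} N^{k-1}/(k-1)!) where N is the nilpotent superdiagonal part.

Assembling the blocks and conjugating back gives the entries of e^{tA} as shown above.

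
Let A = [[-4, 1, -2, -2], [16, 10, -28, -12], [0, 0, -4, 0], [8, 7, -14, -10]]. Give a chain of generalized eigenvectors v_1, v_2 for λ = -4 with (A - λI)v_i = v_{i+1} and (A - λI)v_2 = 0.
v_1 = [[-1, 1, 0, 0]]^T, v_2 = [[1, -2, 0, -1]]^T

We seek v_1 ∈ ker((A + 4I)^2) \ ker(A + 4I), then set v_{i+1} = (A + 4I) v_i.

One such chain is v_1 = [[-1, 1, 0, 0]]^T, v_2 = [[1, -2, 0, -1]]^T. Check: (A + 4I) v_2 = [[0, 0, 0, 0]]^T = 0.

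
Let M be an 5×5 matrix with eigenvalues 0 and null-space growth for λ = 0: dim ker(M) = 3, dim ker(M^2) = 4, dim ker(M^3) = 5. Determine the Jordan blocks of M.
Jordan blocks: (0, 3), (0, 1), (0, 1)

λ = 0: successive nullity increments [3, 1, 1] count blocks of size ≥ k; block sizes are [3, 1, 1].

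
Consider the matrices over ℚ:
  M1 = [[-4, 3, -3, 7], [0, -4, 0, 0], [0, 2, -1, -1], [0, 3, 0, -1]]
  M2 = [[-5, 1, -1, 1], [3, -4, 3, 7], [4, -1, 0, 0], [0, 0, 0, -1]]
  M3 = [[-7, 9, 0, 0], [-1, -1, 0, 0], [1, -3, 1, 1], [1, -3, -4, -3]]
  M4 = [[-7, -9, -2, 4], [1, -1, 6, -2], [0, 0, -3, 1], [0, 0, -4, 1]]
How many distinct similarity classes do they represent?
1 class: {M1, M2, M3, M4}

Characteristic polynomials: χ_{M1} = (x + 1)^2(x + 4)^2, χ_{M2} = (x + 1)^2(x + 4)^2, χ_{M3} = (x + 1)^2(x + 4)^2, χ_{M4} = (x + 1)^2(x + 4)^2.

{M1, M2, M3, M4}: invariant factors (x + 1)^2(x + 4)^2.

Matrices are similar if and only if their invariant-factor lists agree; the partition into similarity classes is {M1, M2, M3, M4}.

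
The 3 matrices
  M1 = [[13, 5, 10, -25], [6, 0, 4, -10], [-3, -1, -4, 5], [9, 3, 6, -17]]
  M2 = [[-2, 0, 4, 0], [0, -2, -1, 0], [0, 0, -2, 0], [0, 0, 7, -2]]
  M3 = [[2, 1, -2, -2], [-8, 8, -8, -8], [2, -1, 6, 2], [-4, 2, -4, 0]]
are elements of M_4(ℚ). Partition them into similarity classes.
2 classes: {M1, M2}, {M3}

Characteristic polynomials: χ_{M1} = (x + 2)^4, χ_{M2} = (x + 2)^4, χ_{M3} = (x - 4)^4.

{M1, M2}: invariant factors x + 2, x + 2, (x + 2)^2.

{M3}: invariant factors x - 4, x - 4, (x - 4)^2.

Matrices are similar if and only if their invariant-factor lists agree; the partition into similarity classes is {M1, M2}, {M3}.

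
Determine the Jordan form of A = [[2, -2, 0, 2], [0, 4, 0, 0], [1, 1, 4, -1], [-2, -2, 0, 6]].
The characteristic polynomial is det(xI - A) = (x - 4)^4, so the eigenvalues are 4 (algebraic multiplicity 4).

For λ = 4: rank(A - 4I) = 1, rank((A - 4I)^2) = 0. The eigenspace has dimension 4 - 1 = 3, so there are 3 Jordan blocks; the rank sequence gives block sizes [2, 1, 1].

Assembling the blocks gives the Jordan form J above.

J = [[4, 1, 0, 0], [0, 4, 0, 0], [0, 0, 4, 0], [0, 0, 0, 4]]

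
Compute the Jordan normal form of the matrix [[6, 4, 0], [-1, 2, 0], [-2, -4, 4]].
J = [[4, 1, 0], [0, 4, 0], [0, 0, 4]]

The characteristic polynomial is det(xI - A) = (x - 4)^3, so the eigenvalues are 4 (algebraic multiplicity 3).

For λ = 4: rank(A - 4I) = 1, rank((A - 4I)^2) = 0. The eigenspace has dimension 3 - 1 = 2, so there are 2 Jordan blocks; the rank sequence gives block sizes [2, 1].

Assembling the blocks gives the Jordan form J above.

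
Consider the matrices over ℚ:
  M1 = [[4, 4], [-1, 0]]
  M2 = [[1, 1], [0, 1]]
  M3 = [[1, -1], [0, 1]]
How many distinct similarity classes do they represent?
Characteristic polynomials: χ_{M1} = (x - 2)^2, χ_{M2} = (x - 1)^2, χ_{M3} = (x - 1)^2.

{M1}: invariant factors (x - 2)^2.

{M2, M3}: invariant factors (x - 1)^2.

Matrices are similar if and only if their invariant-factor lists agree; the partition into similarity classes is {M1}, {M2, M3}.

2 classes: {M1}, {M2, M3}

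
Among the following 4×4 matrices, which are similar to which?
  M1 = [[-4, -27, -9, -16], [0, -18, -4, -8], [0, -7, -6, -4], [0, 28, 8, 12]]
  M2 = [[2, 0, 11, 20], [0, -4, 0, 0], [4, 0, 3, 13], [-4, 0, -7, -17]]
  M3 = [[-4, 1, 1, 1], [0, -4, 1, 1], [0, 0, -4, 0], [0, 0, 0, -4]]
Characteristic polynomials: χ_{M1} = (x + 4)^4, χ_{M2} = (x + 4)^4, χ_{M3} = (x + 4)^4.

{M1, M2, M3}: invariant factors x + 4, (x + 4)^3.

Matrices are similar if and only if their invariant-factor lists agree; the partition into similarity classes is {M1, M2, M3}.

1 class: {M1, M2, M3}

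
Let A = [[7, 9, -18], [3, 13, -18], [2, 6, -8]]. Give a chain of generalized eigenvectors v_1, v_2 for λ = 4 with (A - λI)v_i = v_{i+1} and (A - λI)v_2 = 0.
v_1 = [[2, 1, 1]]^T, v_2 = [[-3, -3, -2]]^T

We seek v_1 ∈ ker((A - 4I)^2) \ ker(A - 4I), then set v_{i+1} = (A - 4I) v_i.

One such chain is v_1 = [[2, 1, 1]]^T, v_2 = [[-3, -3, -2]]^T. Check: (A - 4I) v_2 = [[0, 0, 0]]^T = 0.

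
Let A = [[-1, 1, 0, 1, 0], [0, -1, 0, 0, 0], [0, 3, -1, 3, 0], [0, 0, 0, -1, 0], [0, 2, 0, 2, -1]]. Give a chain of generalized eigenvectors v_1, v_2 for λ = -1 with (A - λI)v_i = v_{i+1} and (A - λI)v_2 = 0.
v_1 = [[-1, 1, -4, 0, -2]]^T, v_2 = [[1, 0, 3, 0, 2]]^T

We seek v_1 ∈ ker((A + I)^2) \ ker(A + I), then set v_{i+1} = (A + I) v_i.

One such chain is v_1 = [[-1, 1, -4, 0, -2]]^T, v_2 = [[1, 0, 3, 0, 2]]^T. Check: (A + I) v_2 = [[0, 0, 0, 0, 0]]^T = 0.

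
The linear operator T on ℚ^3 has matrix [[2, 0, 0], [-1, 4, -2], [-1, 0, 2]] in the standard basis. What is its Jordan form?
The characteristic polynomial is det(xI - A) = (x - 4)(x - 2)^2, so the eigenvalues are 2 (algebraic multiplicity 2), 4 (algebraic multiplicity 1).

For λ = 2: rank(A - 2I) = 2, rank((A - 2I)^2) = 1. The eigenspace has dimension 3 - 2 = 1, so there is 1 Jordan block; the rank sequence gives block sizes [2].

For λ = 4: algebraic multiplicity 1 gives one 1×1 block.

Assembling the blocks gives the Jordan form J above.

J = [[2, 1, 0], [0, 2, 0], [0, 0, 4]]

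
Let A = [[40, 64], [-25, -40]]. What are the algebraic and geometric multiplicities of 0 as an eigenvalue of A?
The characteristic polynomial is x^2, so the factor x appears with exponent 2: the algebraic multiplicity is 2.

rank(A) = 1, so the eigenspace has dimension 2 - 1 = 1: the geometric multiplicity is 1.

Since 1 < 2, A is not diagonalizable.

algebraic multiplicity 2, geometric multiplicity 1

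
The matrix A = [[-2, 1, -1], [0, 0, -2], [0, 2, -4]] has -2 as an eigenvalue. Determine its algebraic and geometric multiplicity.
algebraic multiplicity 3, geometric multiplicity 2

The characteristic polynomial is (x + 2)^3, so the factor x + 2 appears with exponent 3: the algebraic multiplicity is 3.

rank(A + 2I) = 1, so the eigenspace has dimension 3 - 1 = 2: the geometric multiplicity is 2.

Since 2 < 3, A is not diagonalizable.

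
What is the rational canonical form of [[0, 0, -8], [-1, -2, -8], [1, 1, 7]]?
R = [[0, 0, -8], [1, 0, -2], [0, 1, 5]]

The invariant factors of A (the non-unit diagonal entries of the Smith normal form of xI - A over ℚ[x]) are (x - 4)(x - 2)(x + 1), each dividing the next. The characteristic polynomial is their product, (x - 4)(x - 2)(x + 1).

The rational canonical form is the block-diagonal matrix of companion matrices C(f_i):
R = [[0, 0, -8], [1, 0, -2], [0, 1, 5]].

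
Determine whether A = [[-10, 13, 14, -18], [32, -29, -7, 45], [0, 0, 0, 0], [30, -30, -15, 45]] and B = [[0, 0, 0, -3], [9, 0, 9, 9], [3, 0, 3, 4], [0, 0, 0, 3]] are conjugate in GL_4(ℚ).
Two matrices over a field are similar if and only if they have the same invariant factors.

Both A and B have characteristic polynomial x^2(x - 3)^2 and minimal polynomial x(x - 3)^2. Computing further, both have invariant factors x, x(x - 3)^2. Hence A and B are similar.

Yes.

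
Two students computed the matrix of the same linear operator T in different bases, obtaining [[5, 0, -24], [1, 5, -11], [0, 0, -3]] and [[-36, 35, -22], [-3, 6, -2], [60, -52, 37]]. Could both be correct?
Yes.

Two matrices over a field are similar if and only if they have the same invariant factors.

Both A and B have characteristic polynomial (x - 5)^2(x + 3) and minimal polynomial (x - 5)^2(x + 3). Computing further, both have invariant factors (x - 5)^2(x + 3). Hence A and B are similar.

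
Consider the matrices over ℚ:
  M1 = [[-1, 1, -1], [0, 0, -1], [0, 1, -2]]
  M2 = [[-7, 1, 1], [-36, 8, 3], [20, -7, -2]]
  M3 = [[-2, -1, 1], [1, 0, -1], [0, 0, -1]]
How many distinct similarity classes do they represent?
Characteristic polynomials: χ_{M1} = (x + 1)^3, χ_{M2} = (x - 5)(x + 3)^2, χ_{M3} = (x + 1)^3.

{M1, M3}: invariant factors x + 1, (x + 1)^2.

{M2}: invariant factors (x - 5)(x + 3)^2.

Matrices are similar if and only if their invariant-factor lists agree; the partition into similarity classes is {M1, M3}, {M2}.

2 classes: {M1, M3}, {M2}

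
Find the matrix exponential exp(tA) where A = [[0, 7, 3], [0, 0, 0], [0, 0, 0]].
e^{tA} = [[1, 7*t, 3*t], [0, 1, 0], [0, 0, 1]]

A has Jordan form J = [[0, 1, 0], [0, 0, 0], [0, 0, 0]] with A = PJP^{-1}, so e^{tA} = P e^{tJ} P^{-1}.

For a Jordan block J_k(λ), e^{tJ_k(λ)} = e^{λt} · (I + tN + t^2 N^2/2! + ... + t^{k-1} N^{k-1}/(k-1)!) where N is the nilpotent superdiagonal part.

Assembling the blocks and conjugating back gives the entries of e^{tA} as shown above.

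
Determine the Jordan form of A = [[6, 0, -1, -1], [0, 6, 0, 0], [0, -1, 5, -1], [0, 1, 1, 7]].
The characteristic polynomial is det(xI - A) = (x - 6)^4, so the eigenvalues are 6 (algebraic multiplicity 4).

For λ = 6: rank(A - 6I) = 2, rank((A - 6I)^2) = 0. The eigenspace has dimension 4 - 2 = 2, so there are 2 Jordan blocks; the rank sequence gives block sizes [2, 2].

Assembling the blocks gives the Jordan form J above.

J = [[6, 1, 0, 0], [0, 6, 0, 0], [0, 0, 6, 1], [0, 0, 0, 6]]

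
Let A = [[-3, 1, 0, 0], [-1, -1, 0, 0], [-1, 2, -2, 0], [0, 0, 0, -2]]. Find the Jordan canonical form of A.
J = [[-2, 1, 0, 0], [0, -2, 1, 0], [0, 0, -2, 0], [0, 0, 0, -2]]

The characteristic polynomial is det(xI - A) = (x + 2)^4, so the eigenvalues are -2 (algebraic multiplicity 4).

For λ = -2: rank(A + 2I) = 2, rank((A + 2I)^2) = 1, rank((A + 2I)^3) = 0. The eigenspace has dimension 4 - 2 = 2, so there are 2 Jordan blocks; the rank sequence gives block sizes [3, 1].

Assembling the blocks gives the Jordan form J above.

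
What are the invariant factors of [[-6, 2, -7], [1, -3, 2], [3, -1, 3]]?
The Jordan structure of A has elementary divisors (x + 2)^3. Arranging the block sizes at each eigenvalue in decreasing order and taking row products gives the invariant factors.

Invariant factors (smallest first, each dividing the next): (x + 2)^3.

Check: the last factor (x + 2)^3 is the minimal polynomial, and the product (x + 2)^3 is the characteristic polynomial.

(x + 2)^3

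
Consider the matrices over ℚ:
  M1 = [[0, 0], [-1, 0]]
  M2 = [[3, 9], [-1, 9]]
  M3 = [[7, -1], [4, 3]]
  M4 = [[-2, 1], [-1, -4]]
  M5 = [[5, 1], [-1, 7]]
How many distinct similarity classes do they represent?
Characteristic polynomials: χ_{M1} = x^2, χ_{M2} = (x - 6)^2, χ_{M3} = (x - 5)^2, χ_{M4} = (x + 3)^2, χ_{M5} = (x - 6)^2.

{M1}: invariant factors x^2.

{M2, M5}: invariant factors (x - 6)^2.

{M3}: invariant factors (x - 5)^2.

{M4}: invariant factors (x + 3)^2.

Matrices are similar if and only if their invariant-factor lists agree; the partition into similarity classes is {M1}, {M2, M5}, {M3}, {M4}.

4 classes: {M1}, {M2, M5}, {M3}, {M4}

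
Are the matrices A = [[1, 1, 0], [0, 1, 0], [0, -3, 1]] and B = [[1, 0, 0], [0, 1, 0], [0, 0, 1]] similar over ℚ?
No.

Both have characteristic polynomial (x - 1)^3, but the minimal polynomial of A is (x - 1)^2 while the minimal polynomial of B is x - 1. The minimal polynomial is a similarity invariant, so A and B are not similar.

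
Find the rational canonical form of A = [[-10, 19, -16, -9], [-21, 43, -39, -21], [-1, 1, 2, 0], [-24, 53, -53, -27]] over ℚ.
The invariant factors of A (the non-unit diagonal entries of the Smith normal form of xI - A over ℚ[x]) are (x^2 - 4x - 3)^2, each dividing the next. The characteristic polynomial is their product, (x^2 - 4x - 3)^2.

The rational canonical form is the block-diagonal matrix of companion matrices C(f_i):
R = [[0, 0, 0, -9], [1, 0, 0, -24], [0, 1, 0, -10], [0, 0, 1, 8]].

Note the characteristic polynomial does not split into linear factors over ℚ, so A has no Jordan form over ℚ; the rational canonical form exists over any field.

R = [[0, 0, 0, -9], [1, 0, 0, -24], [0, 1, 0, -10], [0, 0, 1, 8]]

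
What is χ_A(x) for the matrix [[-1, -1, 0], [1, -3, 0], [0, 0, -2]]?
xI - A = [[x + 1, 1, 0], [-1, x + 3, 0], [0, 0, x + 2]].

Expanding det(xI - A) along the first row:
det(xI - A) = + (x + 1)·det([[x + 3, 0], [0, x + 2]]) - (1)·det([[-1, 0], [0, x + 2]]) + (0)·det([[-1, x + 3], [0, 0]]).

Evaluating gives χ_A(x) = x^3 + 6x^2 + 12x + 8 = (x + 2)^3.

χ_A(x) = (x + 2)^3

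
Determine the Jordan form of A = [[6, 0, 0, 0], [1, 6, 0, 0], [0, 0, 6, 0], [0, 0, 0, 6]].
J = [[6, 1, 0, 0], [0, 6, 0, 0], [0, 0, 6, 0], [0, 0, 0, 6]]

The characteristic polynomial is det(xI - A) = (x - 6)^4, so the eigenvalues are 6 (algebraic multiplicity 4).

For λ = 6: rank(A - 6I) = 1, rank((A - 6I)^2) = 0. The eigenspace has dimension 4 - 1 = 3, so there are 3 Jordan blocks; the rank sequence gives block sizes [2, 1, 1].

Assembling the blocks gives the Jordan form J above.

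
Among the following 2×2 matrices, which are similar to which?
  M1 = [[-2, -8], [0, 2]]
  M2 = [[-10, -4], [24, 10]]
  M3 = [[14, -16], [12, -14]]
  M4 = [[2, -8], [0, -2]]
Characteristic polynomials: χ_{M1} = (x - 2)(x + 2), χ_{M2} = (x - 2)(x + 2), χ_{M3} = (x - 2)(x + 2), χ_{M4} = (x - 2)(x + 2).

{M1, M2, M3, M4}: invariant factors (x - 2)(x + 2).

Matrices are similar if and only if their invariant-factor lists agree; the partition into similarity classes is {M1, M2, M3, M4}.

1 class: {M1, M2, M3, M4}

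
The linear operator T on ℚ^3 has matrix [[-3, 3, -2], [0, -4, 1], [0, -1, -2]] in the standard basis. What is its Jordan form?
The characteristic polynomial is det(xI - A) = (x + 3)^3, so the eigenvalues are -3 (algebraic multiplicity 3).

For λ = -3: rank(A + 3I) = 2, rank((A + 3I)^2) = 1, rank((A + 3I)^3) = 0. The eigenspace has dimension 3 - 2 = 1, so there is 1 Jordan block; the rank sequence gives block sizes [3].

Assembling the blocks gives the Jordan form J above.

J = [[-3, 1, 0], [0, -3, 1], [0, 0, -3]]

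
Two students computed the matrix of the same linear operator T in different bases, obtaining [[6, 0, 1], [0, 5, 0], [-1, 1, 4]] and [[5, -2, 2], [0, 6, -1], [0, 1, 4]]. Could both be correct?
No.

Both have characteristic polynomial (x - 5)^3, but the minimal polynomial of A is (x - 5)^3 while the minimal polynomial of B is (x - 5)^2. The minimal polynomial is a similarity invariant, so A and B are not similar.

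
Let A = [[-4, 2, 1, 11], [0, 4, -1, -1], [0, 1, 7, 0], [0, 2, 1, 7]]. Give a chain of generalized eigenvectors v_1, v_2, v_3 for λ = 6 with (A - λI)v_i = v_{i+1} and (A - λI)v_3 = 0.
v_1 = [[1, -2, 3, 1]]^T, v_2 = [[0, 0, 1, 0]]^T, v_3 = [[1, -1, 1, 1]]^T

We seek v_1 ∈ ker((A - 6I)^3) \ ker((A - 6I)^2), then set v_{i+1} = (A - 6I) v_i.

One such chain is v_1 = [[1, -2, 3, 1]]^T, v_2 = [[0, 0, 1, 0]]^T, v_3 = [[1, -1, 1, 1]]^T. Check: (A - 6I) v_3 = [[0, 0, 0, 0]]^T = 0.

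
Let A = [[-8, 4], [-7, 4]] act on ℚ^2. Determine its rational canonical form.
The invariant factors of A (the non-unit diagonal entries of the Smith normal form of xI - A over ℚ[x]) are x^2 + 4x - 4, each dividing the next. The characteristic polynomial is their product, x^2 + 4x - 4.

The rational canonical form is the block-diagonal matrix of companion matrices C(f_i):
R = [[0, 4], [1, -4]].

Note the characteristic polynomial does not split into linear factors over ℚ, so A has no Jordan form over ℚ; the rational canonical form exists over any field.

R = [[0, 4], [1, -4]]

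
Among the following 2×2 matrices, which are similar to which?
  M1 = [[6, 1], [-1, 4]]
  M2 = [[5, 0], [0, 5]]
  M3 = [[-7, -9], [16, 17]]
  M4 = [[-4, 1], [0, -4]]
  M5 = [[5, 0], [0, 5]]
3 classes: {M1, M3}, {M2, M5}, {M4}

Characteristic polynomials: χ_{M1} = (x - 5)^2, χ_{M2} = (x - 5)^2, χ_{M3} = (x - 5)^2, χ_{M4} = (x + 4)^2, χ_{M5} = (x - 5)^2.

{M1, M3}: invariant factors (x - 5)^2.

{M2, M5}: invariant factors x - 5, x - 5.

{M4}: invariant factors (x + 4)^2.

Matrices are similar if and only if their invariant-factor lists agree; the partition into similarity classes is {M1, M3}, {M2, M5}, {M4}.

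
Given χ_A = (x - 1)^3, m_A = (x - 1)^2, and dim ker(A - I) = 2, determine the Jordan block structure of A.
λ = 1: algebraic multiplicity 3 (exponent in χ_A), largest block size 2 (exponent in m_A), 2 blocks (geometric multiplicity). These force block sizes [2, 1].

Jordan blocks: (1, 2), (1, 1)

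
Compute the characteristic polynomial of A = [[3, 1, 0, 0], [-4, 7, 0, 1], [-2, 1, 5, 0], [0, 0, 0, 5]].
χ_A(x) = (x - 5)^4

xI - A = [[x - 3, -1, 0, 0], [4, x - 7, 0, -1], [2, -1, x - 5, 0], [0, 0, 0, x - 5]].

Expanding det(xI - A) along the first row:
det(xI - A) = + (x - 3)·det([[x - 7, 0, -1], [-1, x - 5, 0], [0, 0, x - 5]]) - (-1)·det([[4, 0, -1], [2, x - 5, 0], [0, 0, x - 5]]) + (0)·det([[4, x - 7, -1], [2, -1, 0], [0, 0, x - 5]]) - (0)·det([[4, x - 7, 0], [2, -1, x - 5], [0, 0, 0]]).

Evaluating gives χ_A(x) = x^4 - 20x^3 + 150x^2 - 500x + 625 = (x - 5)^4.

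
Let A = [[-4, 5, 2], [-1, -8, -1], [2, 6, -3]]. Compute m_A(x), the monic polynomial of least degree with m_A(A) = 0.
m_A(x) = (x + 5)^3

The characteristic polynomial factors as (x + 5)^3. The minimal polynomial is ∏(x - λ)^{k_λ} where k_λ is the size of the largest Jordan block at λ.

For λ = -5: rank(A + 5I) = 2, and the largest Jordan block has size 3 (the smallest k with rank((A + 5I)^k) = rank((A + 5I)^(k+1))).

So m_A(x) = (x + 5)^3.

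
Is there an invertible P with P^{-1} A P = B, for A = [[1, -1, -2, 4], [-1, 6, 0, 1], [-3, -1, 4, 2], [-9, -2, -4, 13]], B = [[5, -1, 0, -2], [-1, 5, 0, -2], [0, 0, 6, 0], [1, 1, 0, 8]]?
Both have characteristic polynomial (x - 6)^4, but the minimal polynomial of A is (x - 6)^3 while the minimal polynomial of B is (x - 6)^2. The minimal polynomial is a similarity invariant, so A and B are not similar.

No.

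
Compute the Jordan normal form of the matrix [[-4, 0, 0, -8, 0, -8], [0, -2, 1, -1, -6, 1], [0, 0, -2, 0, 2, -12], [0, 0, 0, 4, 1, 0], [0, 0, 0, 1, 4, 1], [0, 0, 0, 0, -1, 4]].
J = [[-4, 0, 0, 0, 0, 0], [0, -2, 1, 0, 0, 0], [0, 0, -2, 0, 0, 0], [0, 0, 0, 4, 1, 0], [0, 0, 0, 0, 4, 1], [0, 0, 0, 0, 0, 4]]

The characteristic polynomial is det(xI - A) = (x - 4)^3(x + 2)^2(x + 4), so the eigenvalues are -4 (algebraic multiplicity 1), -2 (algebraic multiplicity 2), 4 (algebraic multiplicity 3).

For λ = -4: algebraic multiplicity 1 gives one 1×1 block.

For λ = -2: rank(A + 2I) = 5, rank((A + 2I)^2) = 4. The eigenspace has dimension 6 - 5 = 1, so there is 1 Jordan block; the rank sequence gives block sizes [2].

For λ = 4: rank(A - 4I) = 5, rank((A - 4I)^2) = 4, rank((A - 4I)^3) = 3. The eigenspace has dimension 6 - 5 = 1, so there is 1 Jordan block; the rank sequence gives block sizes [3].

Assembling the blocks gives the Jordan form J above.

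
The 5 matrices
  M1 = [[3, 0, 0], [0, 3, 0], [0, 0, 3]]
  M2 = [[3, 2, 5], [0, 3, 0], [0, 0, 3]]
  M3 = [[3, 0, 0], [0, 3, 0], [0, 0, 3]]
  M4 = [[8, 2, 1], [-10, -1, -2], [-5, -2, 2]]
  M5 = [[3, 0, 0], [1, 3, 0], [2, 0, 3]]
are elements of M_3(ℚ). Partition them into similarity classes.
2 classes: {M1, M3}, {M2, M4, M5}

Characteristic polynomials: χ_{M1} = (x - 3)^3, χ_{M2} = (x - 3)^3, χ_{M3} = (x - 3)^3, χ_{M4} = (x - 3)^3, χ_{M5} = (x - 3)^3.

{M1, M3}: invariant factors x - 3, x - 3, x - 3.

{M2, M4, M5}: invariant factors x - 3, (x - 3)^2.

Matrices are similar if and only if their invariant-factor lists agree; the partition into similarity classes is {M1, M3}, {M2, M4, M5}.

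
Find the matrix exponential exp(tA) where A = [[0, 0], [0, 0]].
A has Jordan form J = [[0, 0], [0, 0]] with A = PJP^{-1}, so e^{tA} = P e^{tJ} P^{-1}.

For a Jordan block J_k(λ), e^{tJ_k(λ)} = e^{λt} · (I + tN + t^2 N^2/2! + ... + t^{k-1} N^{k-1}/(k-1)!) where N is the nilpotent superdiagonal part.

Assembling the blocks and conjugating back gives the entries of e^{tA} as shown above.

e^{tA} = [[1, 0], [0, 1]]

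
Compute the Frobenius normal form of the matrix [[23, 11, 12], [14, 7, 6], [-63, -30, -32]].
The invariant factors of A (the non-unit diagonal entries of the Smith normal form of xI - A over ℚ[x]) are (x + 5)(x^2 - 3x - 2), each dividing the next. The characteristic polynomial is their product, (x + 5)(x^2 - 3x - 2).

The rational canonical form is the block-diagonal matrix of companion matrices C(f_i):
R = [[0, 0, 10], [1, 0, 17], [0, 1, -2]].

Note the characteristic polynomial does not split into linear factors over ℚ, so A has no Jordan form over ℚ; the rational canonical form exists over any field.

R = [[0, 0, 10], [1, 0, 17], [0, 1, -2]]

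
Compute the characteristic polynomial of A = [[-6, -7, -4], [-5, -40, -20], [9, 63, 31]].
χ_A(x) = (x + 5)^3

xI - A = [[x + 6, 7, 4], [5, x + 40, 20], [-9, -63, x - 31]].

Expanding det(xI - A) along the first row:
det(xI - A) = + (x + 6)·det([[x + 40, 20], [-63, x - 31]]) - (7)·det([[5, 20], [-9, x - 31]]) + (4)·det([[5, x + 40], [-9, -63]]).

Evaluating gives χ_A(x) = x^3 + 15x^2 + 75x + 125 = (x + 5)^3.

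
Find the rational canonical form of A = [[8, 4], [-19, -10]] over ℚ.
R = [[0, 4], [1, -2]]

The invariant factors of A (the non-unit diagonal entries of the Smith normal form of xI - A over ℚ[x]) are x^2 + 2x - 4, each dividing the next. The characteristic polynomial is their product, x^2 + 2x - 4.

The rational canonical form is the block-diagonal matrix of companion matrices C(f_i):
R = [[0, 4], [1, -2]].

Note the characteristic polynomial does not split into linear factors over ℚ, so A has no Jordan form over ℚ; the rational canonical form exists over any field.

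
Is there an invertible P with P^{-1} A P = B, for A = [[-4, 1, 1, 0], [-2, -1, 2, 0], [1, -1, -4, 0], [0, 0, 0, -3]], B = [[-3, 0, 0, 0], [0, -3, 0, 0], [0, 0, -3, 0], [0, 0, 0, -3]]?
No.

Both have characteristic polynomial (x + 3)^4, but the minimal polynomial of A is (x + 3)^2 while the minimal polynomial of B is x + 3. The minimal polynomial is a similarity invariant, so A and B are not similar.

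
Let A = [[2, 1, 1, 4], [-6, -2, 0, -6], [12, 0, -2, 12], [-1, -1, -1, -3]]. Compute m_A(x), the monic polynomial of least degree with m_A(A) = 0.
The characteristic polynomial factors as (x - 1)(x + 2)^3. The minimal polynomial is ∏(x - λ)^{k_λ} where k_λ is the size of the largest Jordan block at λ.

For λ = -2: rank(A + 2I) = 2, and the largest Jordan block has size 2 (the smallest k with rank((A + 2I)^k) = rank((A + 2I)^(k+1))).
For λ = 1: rank(A - I) = 3, and the largest Jordan block has size 1 (the smallest k with rank((A - I)^k) = rank((A - I)^(k+1))).

So m_A(x) = (x - 1)(x + 2)^2.

m_A(x) = (x - 1)(x + 2)^2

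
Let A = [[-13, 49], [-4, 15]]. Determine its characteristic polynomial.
χ_A(x) = (x - 1)^2

xI - A = [[x + 13, -49], [4, x - 15]].

Expanding det(xI - A) along the first row:
det(xI - A) = + (x + 13)·det([[x - 15]]) - (-49)·det([[4]]).

Evaluating gives χ_A(x) = x^2 - 2x + 1 = (x - 1)^2.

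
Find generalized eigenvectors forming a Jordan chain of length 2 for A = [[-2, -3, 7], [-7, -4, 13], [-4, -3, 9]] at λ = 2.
We seek v_1 ∈ ker((A - 2I)^2) \ ker(A - 2I), then set v_{i+1} = (A - 2I) v_i.

One such chain is v_1 = [[0, 2, 1]]^T, v_2 = [[1, 1, 1]]^T. Check: (A - 2I) v_2 = [[0, 0, 0]]^T = 0.

v_1 = [[0, 2, 1]]^T, v_2 = [[1, 1, 1]]^T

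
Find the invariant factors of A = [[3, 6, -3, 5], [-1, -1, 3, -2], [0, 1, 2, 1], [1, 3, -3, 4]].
(x - 2)^2, (x - 2)^2

The Jordan structure of A has elementary divisors (x - 2)^2, (x - 2)^2. Arranging the block sizes at each eigenvalue in decreasing order and taking row products gives the invariant factors.

Invariant factors (smallest first, each dividing the next): (x - 2)^2, (x - 2)^2.

Check: the last factor (x - 2)^2 is the minimal polynomial, and the product (x - 2)^4 is the characteristic polynomial.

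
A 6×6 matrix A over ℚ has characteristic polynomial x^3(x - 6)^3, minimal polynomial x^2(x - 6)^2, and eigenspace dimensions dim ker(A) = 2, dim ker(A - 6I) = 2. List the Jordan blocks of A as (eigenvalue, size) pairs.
λ = 0: algebraic multiplicity 3 (exponent in χ_A), largest block size 2 (exponent in m_A), 2 blocks (geometric multiplicity). These force block sizes [2, 1].
λ = 6: algebraic multiplicity 3 (exponent in χ_A), largest block size 2 (exponent in m_A), 2 blocks (geometric multiplicity). These force block sizes [2, 1].

Jordan blocks: (0, 2), (0, 1), (6, 2), (6, 1)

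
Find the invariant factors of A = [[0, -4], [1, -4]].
(x + 2)^2

The Jordan structure of A has elementary divisors (x + 2)^2. Arranging the block sizes at each eigenvalue in decreasing order and taking row products gives the invariant factors.

Invariant factors (smallest first, each dividing the next): (x + 2)^2.

Check: the last factor (x + 2)^2 is the minimal polynomial, and the product (x + 2)^2 is the characteristic polynomial.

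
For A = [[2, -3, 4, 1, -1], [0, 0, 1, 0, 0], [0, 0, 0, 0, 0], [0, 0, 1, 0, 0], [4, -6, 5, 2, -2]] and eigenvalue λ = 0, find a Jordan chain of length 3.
v_1 = [[-1, -1, 1, -1, 1]]^T, v_2 = [[3, 1, 0, 1, 3]]^T, v_3 = [[1, 0, 0, 0, 2]]^T

We seek v_1 ∈ ker(A^3) \ ker(A^2), then set v_{i+1} = A v_i.

One such chain is v_1 = [[-1, -1, 1, -1, 1]]^T, v_2 = [[3, 1, 0, 1, 3]]^T, v_3 = [[1, 0, 0, 0, 2]]^T. Check: A v_3 = [[0, 0, 0, 0, 0]]^T = 0.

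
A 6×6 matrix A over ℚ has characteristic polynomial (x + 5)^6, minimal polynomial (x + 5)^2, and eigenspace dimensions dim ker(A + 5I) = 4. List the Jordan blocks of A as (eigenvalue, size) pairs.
λ = -5: algebraic multiplicity 6 (exponent in χ_A), largest block size 2 (exponent in m_A), 4 blocks (geometric multiplicity). These force block sizes [2, 2, 1, 1].

Jordan blocks: (-5, 2), (-5, 2), (-5, 1), (-5, 1)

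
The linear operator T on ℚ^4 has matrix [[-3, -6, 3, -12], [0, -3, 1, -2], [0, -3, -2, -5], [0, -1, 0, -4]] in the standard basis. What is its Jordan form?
The characteristic polynomial is det(xI - A) = (x + 3)^4, so the eigenvalues are -3 (algebraic multiplicity 4).

For λ = -3: rank(A + 3I) = 2, rank((A + 3I)^2) = 1, rank((A + 3I)^3) = 0. The eigenspace has dimension 4 - 2 = 2, so there are 2 Jordan blocks; the rank sequence gives block sizes [3, 1].

Assembling the blocks gives the Jordan form J above.

J = [[-3, 1, 0, 0], [0, -3, 1, 0], [0, 0, -3, 0], [0, 0, 0, -3]]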